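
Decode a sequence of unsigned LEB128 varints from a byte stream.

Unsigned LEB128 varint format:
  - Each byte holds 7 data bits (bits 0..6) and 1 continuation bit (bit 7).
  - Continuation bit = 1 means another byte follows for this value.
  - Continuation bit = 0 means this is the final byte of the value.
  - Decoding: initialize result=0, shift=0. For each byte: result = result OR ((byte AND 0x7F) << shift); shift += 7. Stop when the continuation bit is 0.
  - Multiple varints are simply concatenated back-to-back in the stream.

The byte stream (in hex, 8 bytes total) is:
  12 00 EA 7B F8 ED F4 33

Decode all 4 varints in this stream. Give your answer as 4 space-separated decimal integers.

  byte[0]=0x12 cont=0 payload=0x12=18: acc |= 18<<0 -> acc=18 shift=7 [end]
Varint 1: bytes[0:1] = 12 -> value 18 (1 byte(s))
  byte[1]=0x00 cont=0 payload=0x00=0: acc |= 0<<0 -> acc=0 shift=7 [end]
Varint 2: bytes[1:2] = 00 -> value 0 (1 byte(s))
  byte[2]=0xEA cont=1 payload=0x6A=106: acc |= 106<<0 -> acc=106 shift=7
  byte[3]=0x7B cont=0 payload=0x7B=123: acc |= 123<<7 -> acc=15850 shift=14 [end]
Varint 3: bytes[2:4] = EA 7B -> value 15850 (2 byte(s))
  byte[4]=0xF8 cont=1 payload=0x78=120: acc |= 120<<0 -> acc=120 shift=7
  byte[5]=0xED cont=1 payload=0x6D=109: acc |= 109<<7 -> acc=14072 shift=14
  byte[6]=0xF4 cont=1 payload=0x74=116: acc |= 116<<14 -> acc=1914616 shift=21
  byte[7]=0x33 cont=0 payload=0x33=51: acc |= 51<<21 -> acc=108869368 shift=28 [end]
Varint 4: bytes[4:8] = F8 ED F4 33 -> value 108869368 (4 byte(s))

Answer: 18 0 15850 108869368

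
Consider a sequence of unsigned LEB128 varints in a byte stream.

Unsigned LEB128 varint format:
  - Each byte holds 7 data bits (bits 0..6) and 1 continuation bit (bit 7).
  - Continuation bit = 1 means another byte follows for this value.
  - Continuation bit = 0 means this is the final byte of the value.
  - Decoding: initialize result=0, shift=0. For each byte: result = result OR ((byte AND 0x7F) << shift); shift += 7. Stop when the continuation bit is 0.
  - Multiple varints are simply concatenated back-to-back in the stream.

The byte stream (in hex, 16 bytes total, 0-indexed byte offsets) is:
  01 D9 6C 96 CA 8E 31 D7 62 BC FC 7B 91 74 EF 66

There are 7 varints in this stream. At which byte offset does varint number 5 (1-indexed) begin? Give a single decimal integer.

  byte[0]=0x01 cont=0 payload=0x01=1: acc |= 1<<0 -> acc=1 shift=7 [end]
Varint 1: bytes[0:1] = 01 -> value 1 (1 byte(s))
  byte[1]=0xD9 cont=1 payload=0x59=89: acc |= 89<<0 -> acc=89 shift=7
  byte[2]=0x6C cont=0 payload=0x6C=108: acc |= 108<<7 -> acc=13913 shift=14 [end]
Varint 2: bytes[1:3] = D9 6C -> value 13913 (2 byte(s))
  byte[3]=0x96 cont=1 payload=0x16=22: acc |= 22<<0 -> acc=22 shift=7
  byte[4]=0xCA cont=1 payload=0x4A=74: acc |= 74<<7 -> acc=9494 shift=14
  byte[5]=0x8E cont=1 payload=0x0E=14: acc |= 14<<14 -> acc=238870 shift=21
  byte[6]=0x31 cont=0 payload=0x31=49: acc |= 49<<21 -> acc=102999318 shift=28 [end]
Varint 3: bytes[3:7] = 96 CA 8E 31 -> value 102999318 (4 byte(s))
  byte[7]=0xD7 cont=1 payload=0x57=87: acc |= 87<<0 -> acc=87 shift=7
  byte[8]=0x62 cont=0 payload=0x62=98: acc |= 98<<7 -> acc=12631 shift=14 [end]
Varint 4: bytes[7:9] = D7 62 -> value 12631 (2 byte(s))
  byte[9]=0xBC cont=1 payload=0x3C=60: acc |= 60<<0 -> acc=60 shift=7
  byte[10]=0xFC cont=1 payload=0x7C=124: acc |= 124<<7 -> acc=15932 shift=14
  byte[11]=0x7B cont=0 payload=0x7B=123: acc |= 123<<14 -> acc=2031164 shift=21 [end]
Varint 5: bytes[9:12] = BC FC 7B -> value 2031164 (3 byte(s))
  byte[12]=0x91 cont=1 payload=0x11=17: acc |= 17<<0 -> acc=17 shift=7
  byte[13]=0x74 cont=0 payload=0x74=116: acc |= 116<<7 -> acc=14865 shift=14 [end]
Varint 6: bytes[12:14] = 91 74 -> value 14865 (2 byte(s))
  byte[14]=0xEF cont=1 payload=0x6F=111: acc |= 111<<0 -> acc=111 shift=7
  byte[15]=0x66 cont=0 payload=0x66=102: acc |= 102<<7 -> acc=13167 shift=14 [end]
Varint 7: bytes[14:16] = EF 66 -> value 13167 (2 byte(s))

Answer: 9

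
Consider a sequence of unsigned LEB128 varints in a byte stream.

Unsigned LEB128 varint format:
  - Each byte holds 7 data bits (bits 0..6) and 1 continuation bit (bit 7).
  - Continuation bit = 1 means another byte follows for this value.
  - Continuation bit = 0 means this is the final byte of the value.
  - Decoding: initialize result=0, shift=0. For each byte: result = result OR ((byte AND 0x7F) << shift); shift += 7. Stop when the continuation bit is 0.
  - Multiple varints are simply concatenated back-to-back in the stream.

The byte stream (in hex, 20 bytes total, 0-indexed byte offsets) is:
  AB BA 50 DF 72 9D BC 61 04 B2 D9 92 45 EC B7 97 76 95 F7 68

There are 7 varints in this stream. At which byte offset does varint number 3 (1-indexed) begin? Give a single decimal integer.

Answer: 5

Derivation:
  byte[0]=0xAB cont=1 payload=0x2B=43: acc |= 43<<0 -> acc=43 shift=7
  byte[1]=0xBA cont=1 payload=0x3A=58: acc |= 58<<7 -> acc=7467 shift=14
  byte[2]=0x50 cont=0 payload=0x50=80: acc |= 80<<14 -> acc=1318187 shift=21 [end]
Varint 1: bytes[0:3] = AB BA 50 -> value 1318187 (3 byte(s))
  byte[3]=0xDF cont=1 payload=0x5F=95: acc |= 95<<0 -> acc=95 shift=7
  byte[4]=0x72 cont=0 payload=0x72=114: acc |= 114<<7 -> acc=14687 shift=14 [end]
Varint 2: bytes[3:5] = DF 72 -> value 14687 (2 byte(s))
  byte[5]=0x9D cont=1 payload=0x1D=29: acc |= 29<<0 -> acc=29 shift=7
  byte[6]=0xBC cont=1 payload=0x3C=60: acc |= 60<<7 -> acc=7709 shift=14
  byte[7]=0x61 cont=0 payload=0x61=97: acc |= 97<<14 -> acc=1596957 shift=21 [end]
Varint 3: bytes[5:8] = 9D BC 61 -> value 1596957 (3 byte(s))
  byte[8]=0x04 cont=0 payload=0x04=4: acc |= 4<<0 -> acc=4 shift=7 [end]
Varint 4: bytes[8:9] = 04 -> value 4 (1 byte(s))
  byte[9]=0xB2 cont=1 payload=0x32=50: acc |= 50<<0 -> acc=50 shift=7
  byte[10]=0xD9 cont=1 payload=0x59=89: acc |= 89<<7 -> acc=11442 shift=14
  byte[11]=0x92 cont=1 payload=0x12=18: acc |= 18<<14 -> acc=306354 shift=21
  byte[12]=0x45 cont=0 payload=0x45=69: acc |= 69<<21 -> acc=145009842 shift=28 [end]
Varint 5: bytes[9:13] = B2 D9 92 45 -> value 145009842 (4 byte(s))
  byte[13]=0xEC cont=1 payload=0x6C=108: acc |= 108<<0 -> acc=108 shift=7
  byte[14]=0xB7 cont=1 payload=0x37=55: acc |= 55<<7 -> acc=7148 shift=14
  byte[15]=0x97 cont=1 payload=0x17=23: acc |= 23<<14 -> acc=383980 shift=21
  byte[16]=0x76 cont=0 payload=0x76=118: acc |= 118<<21 -> acc=247847916 shift=28 [end]
Varint 6: bytes[13:17] = EC B7 97 76 -> value 247847916 (4 byte(s))
  byte[17]=0x95 cont=1 payload=0x15=21: acc |= 21<<0 -> acc=21 shift=7
  byte[18]=0xF7 cont=1 payload=0x77=119: acc |= 119<<7 -> acc=15253 shift=14
  byte[19]=0x68 cont=0 payload=0x68=104: acc |= 104<<14 -> acc=1719189 shift=21 [end]
Varint 7: bytes[17:20] = 95 F7 68 -> value 1719189 (3 byte(s))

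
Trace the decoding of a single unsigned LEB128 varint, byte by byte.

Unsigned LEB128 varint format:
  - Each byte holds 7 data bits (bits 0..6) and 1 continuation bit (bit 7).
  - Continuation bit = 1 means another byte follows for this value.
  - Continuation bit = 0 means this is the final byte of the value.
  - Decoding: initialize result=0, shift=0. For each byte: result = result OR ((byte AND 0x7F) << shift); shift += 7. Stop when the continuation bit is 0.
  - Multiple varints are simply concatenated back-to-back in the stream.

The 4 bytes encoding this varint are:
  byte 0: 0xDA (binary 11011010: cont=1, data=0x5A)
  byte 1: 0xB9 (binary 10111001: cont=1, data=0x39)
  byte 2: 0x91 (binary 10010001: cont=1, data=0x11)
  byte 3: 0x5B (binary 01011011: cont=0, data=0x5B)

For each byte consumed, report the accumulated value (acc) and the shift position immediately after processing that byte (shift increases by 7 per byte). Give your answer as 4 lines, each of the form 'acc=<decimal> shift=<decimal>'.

Answer: acc=90 shift=7
acc=7386 shift=14
acc=285914 shift=21
acc=191126746 shift=28

Derivation:
byte 0=0xDA: payload=0x5A=90, contrib = 90<<0 = 90; acc -> 90, shift -> 7
byte 1=0xB9: payload=0x39=57, contrib = 57<<7 = 7296; acc -> 7386, shift -> 14
byte 2=0x91: payload=0x11=17, contrib = 17<<14 = 278528; acc -> 285914, shift -> 21
byte 3=0x5B: payload=0x5B=91, contrib = 91<<21 = 190840832; acc -> 191126746, shift -> 28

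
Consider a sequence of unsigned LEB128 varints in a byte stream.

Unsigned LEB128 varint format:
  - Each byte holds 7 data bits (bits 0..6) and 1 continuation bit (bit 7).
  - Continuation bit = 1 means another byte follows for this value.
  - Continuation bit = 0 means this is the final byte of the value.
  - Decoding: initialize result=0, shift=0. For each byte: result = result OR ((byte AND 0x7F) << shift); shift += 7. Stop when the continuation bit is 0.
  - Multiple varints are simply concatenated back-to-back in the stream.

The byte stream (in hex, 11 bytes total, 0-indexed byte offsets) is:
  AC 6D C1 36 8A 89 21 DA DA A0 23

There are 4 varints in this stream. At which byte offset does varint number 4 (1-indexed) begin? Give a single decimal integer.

  byte[0]=0xAC cont=1 payload=0x2C=44: acc |= 44<<0 -> acc=44 shift=7
  byte[1]=0x6D cont=0 payload=0x6D=109: acc |= 109<<7 -> acc=13996 shift=14 [end]
Varint 1: bytes[0:2] = AC 6D -> value 13996 (2 byte(s))
  byte[2]=0xC1 cont=1 payload=0x41=65: acc |= 65<<0 -> acc=65 shift=7
  byte[3]=0x36 cont=0 payload=0x36=54: acc |= 54<<7 -> acc=6977 shift=14 [end]
Varint 2: bytes[2:4] = C1 36 -> value 6977 (2 byte(s))
  byte[4]=0x8A cont=1 payload=0x0A=10: acc |= 10<<0 -> acc=10 shift=7
  byte[5]=0x89 cont=1 payload=0x09=9: acc |= 9<<7 -> acc=1162 shift=14
  byte[6]=0x21 cont=0 payload=0x21=33: acc |= 33<<14 -> acc=541834 shift=21 [end]
Varint 3: bytes[4:7] = 8A 89 21 -> value 541834 (3 byte(s))
  byte[7]=0xDA cont=1 payload=0x5A=90: acc |= 90<<0 -> acc=90 shift=7
  byte[8]=0xDA cont=1 payload=0x5A=90: acc |= 90<<7 -> acc=11610 shift=14
  byte[9]=0xA0 cont=1 payload=0x20=32: acc |= 32<<14 -> acc=535898 shift=21
  byte[10]=0x23 cont=0 payload=0x23=35: acc |= 35<<21 -> acc=73936218 shift=28 [end]
Varint 4: bytes[7:11] = DA DA A0 23 -> value 73936218 (4 byte(s))

Answer: 7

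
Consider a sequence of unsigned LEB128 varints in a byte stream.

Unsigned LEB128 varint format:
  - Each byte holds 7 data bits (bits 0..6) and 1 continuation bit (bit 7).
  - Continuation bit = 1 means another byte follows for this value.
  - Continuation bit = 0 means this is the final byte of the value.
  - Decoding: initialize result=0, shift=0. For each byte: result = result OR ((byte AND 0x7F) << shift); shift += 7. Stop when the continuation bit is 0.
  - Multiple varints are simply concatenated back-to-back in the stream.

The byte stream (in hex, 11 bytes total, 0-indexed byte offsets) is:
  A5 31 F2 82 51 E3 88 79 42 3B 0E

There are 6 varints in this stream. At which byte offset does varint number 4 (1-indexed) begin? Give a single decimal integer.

Answer: 8

Derivation:
  byte[0]=0xA5 cont=1 payload=0x25=37: acc |= 37<<0 -> acc=37 shift=7
  byte[1]=0x31 cont=0 payload=0x31=49: acc |= 49<<7 -> acc=6309 shift=14 [end]
Varint 1: bytes[0:2] = A5 31 -> value 6309 (2 byte(s))
  byte[2]=0xF2 cont=1 payload=0x72=114: acc |= 114<<0 -> acc=114 shift=7
  byte[3]=0x82 cont=1 payload=0x02=2: acc |= 2<<7 -> acc=370 shift=14
  byte[4]=0x51 cont=0 payload=0x51=81: acc |= 81<<14 -> acc=1327474 shift=21 [end]
Varint 2: bytes[2:5] = F2 82 51 -> value 1327474 (3 byte(s))
  byte[5]=0xE3 cont=1 payload=0x63=99: acc |= 99<<0 -> acc=99 shift=7
  byte[6]=0x88 cont=1 payload=0x08=8: acc |= 8<<7 -> acc=1123 shift=14
  byte[7]=0x79 cont=0 payload=0x79=121: acc |= 121<<14 -> acc=1983587 shift=21 [end]
Varint 3: bytes[5:8] = E3 88 79 -> value 1983587 (3 byte(s))
  byte[8]=0x42 cont=0 payload=0x42=66: acc |= 66<<0 -> acc=66 shift=7 [end]
Varint 4: bytes[8:9] = 42 -> value 66 (1 byte(s))
  byte[9]=0x3B cont=0 payload=0x3B=59: acc |= 59<<0 -> acc=59 shift=7 [end]
Varint 5: bytes[9:10] = 3B -> value 59 (1 byte(s))
  byte[10]=0x0E cont=0 payload=0x0E=14: acc |= 14<<0 -> acc=14 shift=7 [end]
Varint 6: bytes[10:11] = 0E -> value 14 (1 byte(s))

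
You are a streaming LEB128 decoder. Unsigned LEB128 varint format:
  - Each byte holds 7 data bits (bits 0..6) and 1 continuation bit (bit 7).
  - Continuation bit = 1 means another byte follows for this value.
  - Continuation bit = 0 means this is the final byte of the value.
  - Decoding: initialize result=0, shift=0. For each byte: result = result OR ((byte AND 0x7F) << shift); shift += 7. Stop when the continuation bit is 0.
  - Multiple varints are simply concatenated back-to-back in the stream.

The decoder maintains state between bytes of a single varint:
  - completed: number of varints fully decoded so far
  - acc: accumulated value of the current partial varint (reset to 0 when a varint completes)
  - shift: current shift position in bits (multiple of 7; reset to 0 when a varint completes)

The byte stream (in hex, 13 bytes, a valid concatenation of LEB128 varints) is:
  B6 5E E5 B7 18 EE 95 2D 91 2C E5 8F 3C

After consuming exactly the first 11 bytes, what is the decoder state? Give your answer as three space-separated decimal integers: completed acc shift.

byte[0]=0xB6 cont=1 payload=0x36: acc |= 54<<0 -> completed=0 acc=54 shift=7
byte[1]=0x5E cont=0 payload=0x5E: varint #1 complete (value=12086); reset -> completed=1 acc=0 shift=0
byte[2]=0xE5 cont=1 payload=0x65: acc |= 101<<0 -> completed=1 acc=101 shift=7
byte[3]=0xB7 cont=1 payload=0x37: acc |= 55<<7 -> completed=1 acc=7141 shift=14
byte[4]=0x18 cont=0 payload=0x18: varint #2 complete (value=400357); reset -> completed=2 acc=0 shift=0
byte[5]=0xEE cont=1 payload=0x6E: acc |= 110<<0 -> completed=2 acc=110 shift=7
byte[6]=0x95 cont=1 payload=0x15: acc |= 21<<7 -> completed=2 acc=2798 shift=14
byte[7]=0x2D cont=0 payload=0x2D: varint #3 complete (value=740078); reset -> completed=3 acc=0 shift=0
byte[8]=0x91 cont=1 payload=0x11: acc |= 17<<0 -> completed=3 acc=17 shift=7
byte[9]=0x2C cont=0 payload=0x2C: varint #4 complete (value=5649); reset -> completed=4 acc=0 shift=0
byte[10]=0xE5 cont=1 payload=0x65: acc |= 101<<0 -> completed=4 acc=101 shift=7

Answer: 4 101 7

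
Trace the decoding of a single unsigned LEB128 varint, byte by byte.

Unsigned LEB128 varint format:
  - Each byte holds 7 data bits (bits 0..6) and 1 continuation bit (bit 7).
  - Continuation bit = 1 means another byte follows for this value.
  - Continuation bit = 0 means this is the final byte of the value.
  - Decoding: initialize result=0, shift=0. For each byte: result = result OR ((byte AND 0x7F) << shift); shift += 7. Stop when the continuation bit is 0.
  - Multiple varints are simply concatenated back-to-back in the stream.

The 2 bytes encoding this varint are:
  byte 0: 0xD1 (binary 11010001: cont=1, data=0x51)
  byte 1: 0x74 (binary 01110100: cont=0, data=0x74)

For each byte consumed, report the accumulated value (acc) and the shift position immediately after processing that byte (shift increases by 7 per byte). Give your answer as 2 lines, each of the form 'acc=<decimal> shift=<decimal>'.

byte 0=0xD1: payload=0x51=81, contrib = 81<<0 = 81; acc -> 81, shift -> 7
byte 1=0x74: payload=0x74=116, contrib = 116<<7 = 14848; acc -> 14929, shift -> 14

Answer: acc=81 shift=7
acc=14929 shift=14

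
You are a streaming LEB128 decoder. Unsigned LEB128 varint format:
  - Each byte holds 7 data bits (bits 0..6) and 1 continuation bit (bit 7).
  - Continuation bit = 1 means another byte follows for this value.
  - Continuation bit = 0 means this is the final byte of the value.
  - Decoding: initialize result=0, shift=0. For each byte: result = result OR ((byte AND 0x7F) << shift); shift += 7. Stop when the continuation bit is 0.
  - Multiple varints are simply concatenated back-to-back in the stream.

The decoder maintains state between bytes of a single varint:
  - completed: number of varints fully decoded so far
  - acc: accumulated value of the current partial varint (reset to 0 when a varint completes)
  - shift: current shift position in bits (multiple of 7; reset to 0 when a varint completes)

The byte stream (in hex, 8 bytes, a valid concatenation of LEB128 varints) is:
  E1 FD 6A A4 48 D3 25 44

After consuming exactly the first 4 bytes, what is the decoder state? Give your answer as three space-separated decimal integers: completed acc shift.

Answer: 1 36 7

Derivation:
byte[0]=0xE1 cont=1 payload=0x61: acc |= 97<<0 -> completed=0 acc=97 shift=7
byte[1]=0xFD cont=1 payload=0x7D: acc |= 125<<7 -> completed=0 acc=16097 shift=14
byte[2]=0x6A cont=0 payload=0x6A: varint #1 complete (value=1752801); reset -> completed=1 acc=0 shift=0
byte[3]=0xA4 cont=1 payload=0x24: acc |= 36<<0 -> completed=1 acc=36 shift=7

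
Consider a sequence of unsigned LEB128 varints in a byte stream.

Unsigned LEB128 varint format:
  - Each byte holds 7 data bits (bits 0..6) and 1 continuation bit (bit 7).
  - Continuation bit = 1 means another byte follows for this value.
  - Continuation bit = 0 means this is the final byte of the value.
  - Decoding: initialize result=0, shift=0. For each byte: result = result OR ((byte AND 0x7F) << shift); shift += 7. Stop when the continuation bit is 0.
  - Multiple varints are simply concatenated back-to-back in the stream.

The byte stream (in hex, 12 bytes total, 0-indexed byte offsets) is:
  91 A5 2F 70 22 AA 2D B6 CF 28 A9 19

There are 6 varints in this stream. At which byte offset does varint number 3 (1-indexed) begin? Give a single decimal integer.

Answer: 4

Derivation:
  byte[0]=0x91 cont=1 payload=0x11=17: acc |= 17<<0 -> acc=17 shift=7
  byte[1]=0xA5 cont=1 payload=0x25=37: acc |= 37<<7 -> acc=4753 shift=14
  byte[2]=0x2F cont=0 payload=0x2F=47: acc |= 47<<14 -> acc=774801 shift=21 [end]
Varint 1: bytes[0:3] = 91 A5 2F -> value 774801 (3 byte(s))
  byte[3]=0x70 cont=0 payload=0x70=112: acc |= 112<<0 -> acc=112 shift=7 [end]
Varint 2: bytes[3:4] = 70 -> value 112 (1 byte(s))
  byte[4]=0x22 cont=0 payload=0x22=34: acc |= 34<<0 -> acc=34 shift=7 [end]
Varint 3: bytes[4:5] = 22 -> value 34 (1 byte(s))
  byte[5]=0xAA cont=1 payload=0x2A=42: acc |= 42<<0 -> acc=42 shift=7
  byte[6]=0x2D cont=0 payload=0x2D=45: acc |= 45<<7 -> acc=5802 shift=14 [end]
Varint 4: bytes[5:7] = AA 2D -> value 5802 (2 byte(s))
  byte[7]=0xB6 cont=1 payload=0x36=54: acc |= 54<<0 -> acc=54 shift=7
  byte[8]=0xCF cont=1 payload=0x4F=79: acc |= 79<<7 -> acc=10166 shift=14
  byte[9]=0x28 cont=0 payload=0x28=40: acc |= 40<<14 -> acc=665526 shift=21 [end]
Varint 5: bytes[7:10] = B6 CF 28 -> value 665526 (3 byte(s))
  byte[10]=0xA9 cont=1 payload=0x29=41: acc |= 41<<0 -> acc=41 shift=7
  byte[11]=0x19 cont=0 payload=0x19=25: acc |= 25<<7 -> acc=3241 shift=14 [end]
Varint 6: bytes[10:12] = A9 19 -> value 3241 (2 byte(s))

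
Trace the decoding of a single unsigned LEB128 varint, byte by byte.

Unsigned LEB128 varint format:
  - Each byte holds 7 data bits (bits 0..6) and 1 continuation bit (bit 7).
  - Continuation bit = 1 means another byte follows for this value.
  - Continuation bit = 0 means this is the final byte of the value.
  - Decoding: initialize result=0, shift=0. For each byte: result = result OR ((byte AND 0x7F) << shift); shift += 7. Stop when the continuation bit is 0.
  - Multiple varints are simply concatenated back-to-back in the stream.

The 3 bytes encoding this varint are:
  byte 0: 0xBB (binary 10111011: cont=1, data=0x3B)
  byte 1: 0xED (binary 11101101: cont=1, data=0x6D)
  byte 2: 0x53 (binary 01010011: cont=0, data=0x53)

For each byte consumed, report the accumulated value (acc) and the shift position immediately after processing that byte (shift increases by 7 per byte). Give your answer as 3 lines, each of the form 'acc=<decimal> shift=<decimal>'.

byte 0=0xBB: payload=0x3B=59, contrib = 59<<0 = 59; acc -> 59, shift -> 7
byte 1=0xED: payload=0x6D=109, contrib = 109<<7 = 13952; acc -> 14011, shift -> 14
byte 2=0x53: payload=0x53=83, contrib = 83<<14 = 1359872; acc -> 1373883, shift -> 21

Answer: acc=59 shift=7
acc=14011 shift=14
acc=1373883 shift=21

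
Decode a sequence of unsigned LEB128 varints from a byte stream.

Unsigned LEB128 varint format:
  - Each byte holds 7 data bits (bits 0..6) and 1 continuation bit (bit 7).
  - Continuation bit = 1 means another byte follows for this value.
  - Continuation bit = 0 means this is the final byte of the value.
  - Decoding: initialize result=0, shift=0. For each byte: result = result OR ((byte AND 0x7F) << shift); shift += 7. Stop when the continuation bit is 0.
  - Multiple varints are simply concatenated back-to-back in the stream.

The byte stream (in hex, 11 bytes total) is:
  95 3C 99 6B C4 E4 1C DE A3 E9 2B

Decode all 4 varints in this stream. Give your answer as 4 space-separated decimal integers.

  byte[0]=0x95 cont=1 payload=0x15=21: acc |= 21<<0 -> acc=21 shift=7
  byte[1]=0x3C cont=0 payload=0x3C=60: acc |= 60<<7 -> acc=7701 shift=14 [end]
Varint 1: bytes[0:2] = 95 3C -> value 7701 (2 byte(s))
  byte[2]=0x99 cont=1 payload=0x19=25: acc |= 25<<0 -> acc=25 shift=7
  byte[3]=0x6B cont=0 payload=0x6B=107: acc |= 107<<7 -> acc=13721 shift=14 [end]
Varint 2: bytes[2:4] = 99 6B -> value 13721 (2 byte(s))
  byte[4]=0xC4 cont=1 payload=0x44=68: acc |= 68<<0 -> acc=68 shift=7
  byte[5]=0xE4 cont=1 payload=0x64=100: acc |= 100<<7 -> acc=12868 shift=14
  byte[6]=0x1C cont=0 payload=0x1C=28: acc |= 28<<14 -> acc=471620 shift=21 [end]
Varint 3: bytes[4:7] = C4 E4 1C -> value 471620 (3 byte(s))
  byte[7]=0xDE cont=1 payload=0x5E=94: acc |= 94<<0 -> acc=94 shift=7
  byte[8]=0xA3 cont=1 payload=0x23=35: acc |= 35<<7 -> acc=4574 shift=14
  byte[9]=0xE9 cont=1 payload=0x69=105: acc |= 105<<14 -> acc=1724894 shift=21
  byte[10]=0x2B cont=0 payload=0x2B=43: acc |= 43<<21 -> acc=91902430 shift=28 [end]
Varint 4: bytes[7:11] = DE A3 E9 2B -> value 91902430 (4 byte(s))

Answer: 7701 13721 471620 91902430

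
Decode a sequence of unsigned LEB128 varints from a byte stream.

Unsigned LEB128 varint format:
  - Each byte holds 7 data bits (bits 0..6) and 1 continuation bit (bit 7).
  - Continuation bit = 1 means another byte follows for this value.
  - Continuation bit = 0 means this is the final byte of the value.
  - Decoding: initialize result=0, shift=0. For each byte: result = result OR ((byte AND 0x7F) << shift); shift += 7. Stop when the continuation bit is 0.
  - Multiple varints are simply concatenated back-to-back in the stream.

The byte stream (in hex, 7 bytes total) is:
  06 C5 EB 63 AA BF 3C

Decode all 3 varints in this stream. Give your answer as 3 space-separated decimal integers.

  byte[0]=0x06 cont=0 payload=0x06=6: acc |= 6<<0 -> acc=6 shift=7 [end]
Varint 1: bytes[0:1] = 06 -> value 6 (1 byte(s))
  byte[1]=0xC5 cont=1 payload=0x45=69: acc |= 69<<0 -> acc=69 shift=7
  byte[2]=0xEB cont=1 payload=0x6B=107: acc |= 107<<7 -> acc=13765 shift=14
  byte[3]=0x63 cont=0 payload=0x63=99: acc |= 99<<14 -> acc=1635781 shift=21 [end]
Varint 2: bytes[1:4] = C5 EB 63 -> value 1635781 (3 byte(s))
  byte[4]=0xAA cont=1 payload=0x2A=42: acc |= 42<<0 -> acc=42 shift=7
  byte[5]=0xBF cont=1 payload=0x3F=63: acc |= 63<<7 -> acc=8106 shift=14
  byte[6]=0x3C cont=0 payload=0x3C=60: acc |= 60<<14 -> acc=991146 shift=21 [end]
Varint 3: bytes[4:7] = AA BF 3C -> value 991146 (3 byte(s))

Answer: 6 1635781 991146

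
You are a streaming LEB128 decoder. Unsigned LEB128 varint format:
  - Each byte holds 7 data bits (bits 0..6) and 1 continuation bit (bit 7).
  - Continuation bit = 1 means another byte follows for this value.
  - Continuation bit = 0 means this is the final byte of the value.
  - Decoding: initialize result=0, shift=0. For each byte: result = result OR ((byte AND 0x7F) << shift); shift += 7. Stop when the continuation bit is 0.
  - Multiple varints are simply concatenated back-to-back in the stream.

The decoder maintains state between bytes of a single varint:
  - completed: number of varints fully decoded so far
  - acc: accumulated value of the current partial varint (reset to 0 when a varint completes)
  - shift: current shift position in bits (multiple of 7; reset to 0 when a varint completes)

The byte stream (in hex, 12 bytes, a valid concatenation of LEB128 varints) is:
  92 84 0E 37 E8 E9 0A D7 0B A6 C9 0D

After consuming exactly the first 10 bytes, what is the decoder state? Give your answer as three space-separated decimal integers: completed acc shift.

byte[0]=0x92 cont=1 payload=0x12: acc |= 18<<0 -> completed=0 acc=18 shift=7
byte[1]=0x84 cont=1 payload=0x04: acc |= 4<<7 -> completed=0 acc=530 shift=14
byte[2]=0x0E cont=0 payload=0x0E: varint #1 complete (value=229906); reset -> completed=1 acc=0 shift=0
byte[3]=0x37 cont=0 payload=0x37: varint #2 complete (value=55); reset -> completed=2 acc=0 shift=0
byte[4]=0xE8 cont=1 payload=0x68: acc |= 104<<0 -> completed=2 acc=104 shift=7
byte[5]=0xE9 cont=1 payload=0x69: acc |= 105<<7 -> completed=2 acc=13544 shift=14
byte[6]=0x0A cont=0 payload=0x0A: varint #3 complete (value=177384); reset -> completed=3 acc=0 shift=0
byte[7]=0xD7 cont=1 payload=0x57: acc |= 87<<0 -> completed=3 acc=87 shift=7
byte[8]=0x0B cont=0 payload=0x0B: varint #4 complete (value=1495); reset -> completed=4 acc=0 shift=0
byte[9]=0xA6 cont=1 payload=0x26: acc |= 38<<0 -> completed=4 acc=38 shift=7

Answer: 4 38 7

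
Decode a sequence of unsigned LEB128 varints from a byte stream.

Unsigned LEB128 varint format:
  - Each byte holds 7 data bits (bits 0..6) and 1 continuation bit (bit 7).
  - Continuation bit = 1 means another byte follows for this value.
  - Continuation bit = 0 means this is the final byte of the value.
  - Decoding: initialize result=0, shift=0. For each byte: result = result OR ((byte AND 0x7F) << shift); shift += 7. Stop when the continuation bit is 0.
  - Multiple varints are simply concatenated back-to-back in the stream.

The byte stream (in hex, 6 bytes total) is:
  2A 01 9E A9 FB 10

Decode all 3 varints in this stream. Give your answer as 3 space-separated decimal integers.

Answer: 42 1 35574942

Derivation:
  byte[0]=0x2A cont=0 payload=0x2A=42: acc |= 42<<0 -> acc=42 shift=7 [end]
Varint 1: bytes[0:1] = 2A -> value 42 (1 byte(s))
  byte[1]=0x01 cont=0 payload=0x01=1: acc |= 1<<0 -> acc=1 shift=7 [end]
Varint 2: bytes[1:2] = 01 -> value 1 (1 byte(s))
  byte[2]=0x9E cont=1 payload=0x1E=30: acc |= 30<<0 -> acc=30 shift=7
  byte[3]=0xA9 cont=1 payload=0x29=41: acc |= 41<<7 -> acc=5278 shift=14
  byte[4]=0xFB cont=1 payload=0x7B=123: acc |= 123<<14 -> acc=2020510 shift=21
  byte[5]=0x10 cont=0 payload=0x10=16: acc |= 16<<21 -> acc=35574942 shift=28 [end]
Varint 3: bytes[2:6] = 9E A9 FB 10 -> value 35574942 (4 byte(s))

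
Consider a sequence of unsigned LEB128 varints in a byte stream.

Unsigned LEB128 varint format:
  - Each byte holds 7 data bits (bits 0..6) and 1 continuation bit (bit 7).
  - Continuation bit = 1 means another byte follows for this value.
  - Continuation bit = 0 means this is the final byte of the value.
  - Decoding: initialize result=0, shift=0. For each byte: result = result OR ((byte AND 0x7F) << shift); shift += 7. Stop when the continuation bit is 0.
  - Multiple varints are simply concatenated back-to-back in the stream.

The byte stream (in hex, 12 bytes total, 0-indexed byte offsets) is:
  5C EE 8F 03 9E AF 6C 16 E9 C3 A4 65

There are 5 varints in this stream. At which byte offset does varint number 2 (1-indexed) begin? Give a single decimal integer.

Answer: 1

Derivation:
  byte[0]=0x5C cont=0 payload=0x5C=92: acc |= 92<<0 -> acc=92 shift=7 [end]
Varint 1: bytes[0:1] = 5C -> value 92 (1 byte(s))
  byte[1]=0xEE cont=1 payload=0x6E=110: acc |= 110<<0 -> acc=110 shift=7
  byte[2]=0x8F cont=1 payload=0x0F=15: acc |= 15<<7 -> acc=2030 shift=14
  byte[3]=0x03 cont=0 payload=0x03=3: acc |= 3<<14 -> acc=51182 shift=21 [end]
Varint 2: bytes[1:4] = EE 8F 03 -> value 51182 (3 byte(s))
  byte[4]=0x9E cont=1 payload=0x1E=30: acc |= 30<<0 -> acc=30 shift=7
  byte[5]=0xAF cont=1 payload=0x2F=47: acc |= 47<<7 -> acc=6046 shift=14
  byte[6]=0x6C cont=0 payload=0x6C=108: acc |= 108<<14 -> acc=1775518 shift=21 [end]
Varint 3: bytes[4:7] = 9E AF 6C -> value 1775518 (3 byte(s))
  byte[7]=0x16 cont=0 payload=0x16=22: acc |= 22<<0 -> acc=22 shift=7 [end]
Varint 4: bytes[7:8] = 16 -> value 22 (1 byte(s))
  byte[8]=0xE9 cont=1 payload=0x69=105: acc |= 105<<0 -> acc=105 shift=7
  byte[9]=0xC3 cont=1 payload=0x43=67: acc |= 67<<7 -> acc=8681 shift=14
  byte[10]=0xA4 cont=1 payload=0x24=36: acc |= 36<<14 -> acc=598505 shift=21
  byte[11]=0x65 cont=0 payload=0x65=101: acc |= 101<<21 -> acc=212410857 shift=28 [end]
Varint 5: bytes[8:12] = E9 C3 A4 65 -> value 212410857 (4 byte(s))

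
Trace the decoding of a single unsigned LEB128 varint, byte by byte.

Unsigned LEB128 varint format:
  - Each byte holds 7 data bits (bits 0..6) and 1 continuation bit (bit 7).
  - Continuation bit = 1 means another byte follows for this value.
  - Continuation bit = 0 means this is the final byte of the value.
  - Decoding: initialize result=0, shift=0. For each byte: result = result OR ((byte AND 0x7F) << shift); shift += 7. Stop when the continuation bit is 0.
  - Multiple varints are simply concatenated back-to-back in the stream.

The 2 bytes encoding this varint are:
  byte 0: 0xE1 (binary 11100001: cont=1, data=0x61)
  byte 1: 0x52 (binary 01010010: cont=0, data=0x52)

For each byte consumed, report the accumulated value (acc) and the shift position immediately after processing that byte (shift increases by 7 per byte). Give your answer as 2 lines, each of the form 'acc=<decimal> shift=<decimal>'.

Answer: acc=97 shift=7
acc=10593 shift=14

Derivation:
byte 0=0xE1: payload=0x61=97, contrib = 97<<0 = 97; acc -> 97, shift -> 7
byte 1=0x52: payload=0x52=82, contrib = 82<<7 = 10496; acc -> 10593, shift -> 14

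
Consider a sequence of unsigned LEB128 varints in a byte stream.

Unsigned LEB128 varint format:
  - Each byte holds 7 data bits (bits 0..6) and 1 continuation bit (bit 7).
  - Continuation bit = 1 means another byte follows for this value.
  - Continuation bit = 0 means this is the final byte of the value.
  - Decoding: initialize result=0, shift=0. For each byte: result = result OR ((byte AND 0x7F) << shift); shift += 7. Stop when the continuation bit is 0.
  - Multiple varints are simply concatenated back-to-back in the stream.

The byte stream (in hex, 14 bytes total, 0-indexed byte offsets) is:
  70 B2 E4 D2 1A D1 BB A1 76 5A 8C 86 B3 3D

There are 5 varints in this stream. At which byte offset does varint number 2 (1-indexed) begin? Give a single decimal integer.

Answer: 1

Derivation:
  byte[0]=0x70 cont=0 payload=0x70=112: acc |= 112<<0 -> acc=112 shift=7 [end]
Varint 1: bytes[0:1] = 70 -> value 112 (1 byte(s))
  byte[1]=0xB2 cont=1 payload=0x32=50: acc |= 50<<0 -> acc=50 shift=7
  byte[2]=0xE4 cont=1 payload=0x64=100: acc |= 100<<7 -> acc=12850 shift=14
  byte[3]=0xD2 cont=1 payload=0x52=82: acc |= 82<<14 -> acc=1356338 shift=21
  byte[4]=0x1A cont=0 payload=0x1A=26: acc |= 26<<21 -> acc=55882290 shift=28 [end]
Varint 2: bytes[1:5] = B2 E4 D2 1A -> value 55882290 (4 byte(s))
  byte[5]=0xD1 cont=1 payload=0x51=81: acc |= 81<<0 -> acc=81 shift=7
  byte[6]=0xBB cont=1 payload=0x3B=59: acc |= 59<<7 -> acc=7633 shift=14
  byte[7]=0xA1 cont=1 payload=0x21=33: acc |= 33<<14 -> acc=548305 shift=21
  byte[8]=0x76 cont=0 payload=0x76=118: acc |= 118<<21 -> acc=248012241 shift=28 [end]
Varint 3: bytes[5:9] = D1 BB A1 76 -> value 248012241 (4 byte(s))
  byte[9]=0x5A cont=0 payload=0x5A=90: acc |= 90<<0 -> acc=90 shift=7 [end]
Varint 4: bytes[9:10] = 5A -> value 90 (1 byte(s))
  byte[10]=0x8C cont=1 payload=0x0C=12: acc |= 12<<0 -> acc=12 shift=7
  byte[11]=0x86 cont=1 payload=0x06=6: acc |= 6<<7 -> acc=780 shift=14
  byte[12]=0xB3 cont=1 payload=0x33=51: acc |= 51<<14 -> acc=836364 shift=21
  byte[13]=0x3D cont=0 payload=0x3D=61: acc |= 61<<21 -> acc=128762636 shift=28 [end]
Varint 5: bytes[10:14] = 8C 86 B3 3D -> value 128762636 (4 byte(s))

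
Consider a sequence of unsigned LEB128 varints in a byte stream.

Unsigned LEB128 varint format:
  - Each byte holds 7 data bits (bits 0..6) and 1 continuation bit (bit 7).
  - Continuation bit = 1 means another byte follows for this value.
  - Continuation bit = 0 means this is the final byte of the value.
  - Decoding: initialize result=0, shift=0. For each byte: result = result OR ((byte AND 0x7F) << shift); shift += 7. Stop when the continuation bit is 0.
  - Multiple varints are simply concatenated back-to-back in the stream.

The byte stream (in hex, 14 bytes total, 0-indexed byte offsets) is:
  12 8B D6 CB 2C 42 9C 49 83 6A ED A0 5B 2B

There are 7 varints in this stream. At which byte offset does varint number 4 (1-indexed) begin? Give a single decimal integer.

  byte[0]=0x12 cont=0 payload=0x12=18: acc |= 18<<0 -> acc=18 shift=7 [end]
Varint 1: bytes[0:1] = 12 -> value 18 (1 byte(s))
  byte[1]=0x8B cont=1 payload=0x0B=11: acc |= 11<<0 -> acc=11 shift=7
  byte[2]=0xD6 cont=1 payload=0x56=86: acc |= 86<<7 -> acc=11019 shift=14
  byte[3]=0xCB cont=1 payload=0x4B=75: acc |= 75<<14 -> acc=1239819 shift=21
  byte[4]=0x2C cont=0 payload=0x2C=44: acc |= 44<<21 -> acc=93514507 shift=28 [end]
Varint 2: bytes[1:5] = 8B D6 CB 2C -> value 93514507 (4 byte(s))
  byte[5]=0x42 cont=0 payload=0x42=66: acc |= 66<<0 -> acc=66 shift=7 [end]
Varint 3: bytes[5:6] = 42 -> value 66 (1 byte(s))
  byte[6]=0x9C cont=1 payload=0x1C=28: acc |= 28<<0 -> acc=28 shift=7
  byte[7]=0x49 cont=0 payload=0x49=73: acc |= 73<<7 -> acc=9372 shift=14 [end]
Varint 4: bytes[6:8] = 9C 49 -> value 9372 (2 byte(s))
  byte[8]=0x83 cont=1 payload=0x03=3: acc |= 3<<0 -> acc=3 shift=7
  byte[9]=0x6A cont=0 payload=0x6A=106: acc |= 106<<7 -> acc=13571 shift=14 [end]
Varint 5: bytes[8:10] = 83 6A -> value 13571 (2 byte(s))
  byte[10]=0xED cont=1 payload=0x6D=109: acc |= 109<<0 -> acc=109 shift=7
  byte[11]=0xA0 cont=1 payload=0x20=32: acc |= 32<<7 -> acc=4205 shift=14
  byte[12]=0x5B cont=0 payload=0x5B=91: acc |= 91<<14 -> acc=1495149 shift=21 [end]
Varint 6: bytes[10:13] = ED A0 5B -> value 1495149 (3 byte(s))
  byte[13]=0x2B cont=0 payload=0x2B=43: acc |= 43<<0 -> acc=43 shift=7 [end]
Varint 7: bytes[13:14] = 2B -> value 43 (1 byte(s))

Answer: 6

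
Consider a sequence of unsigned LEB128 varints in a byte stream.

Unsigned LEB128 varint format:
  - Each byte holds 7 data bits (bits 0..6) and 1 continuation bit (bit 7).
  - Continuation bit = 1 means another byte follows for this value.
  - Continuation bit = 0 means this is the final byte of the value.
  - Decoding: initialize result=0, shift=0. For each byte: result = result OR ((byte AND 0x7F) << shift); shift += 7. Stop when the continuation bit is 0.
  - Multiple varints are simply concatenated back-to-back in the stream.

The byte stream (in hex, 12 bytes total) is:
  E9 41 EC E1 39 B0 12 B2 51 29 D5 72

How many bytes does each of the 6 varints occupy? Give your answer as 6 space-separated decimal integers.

  byte[0]=0xE9 cont=1 payload=0x69=105: acc |= 105<<0 -> acc=105 shift=7
  byte[1]=0x41 cont=0 payload=0x41=65: acc |= 65<<7 -> acc=8425 shift=14 [end]
Varint 1: bytes[0:2] = E9 41 -> value 8425 (2 byte(s))
  byte[2]=0xEC cont=1 payload=0x6C=108: acc |= 108<<0 -> acc=108 shift=7
  byte[3]=0xE1 cont=1 payload=0x61=97: acc |= 97<<7 -> acc=12524 shift=14
  byte[4]=0x39 cont=0 payload=0x39=57: acc |= 57<<14 -> acc=946412 shift=21 [end]
Varint 2: bytes[2:5] = EC E1 39 -> value 946412 (3 byte(s))
  byte[5]=0xB0 cont=1 payload=0x30=48: acc |= 48<<0 -> acc=48 shift=7
  byte[6]=0x12 cont=0 payload=0x12=18: acc |= 18<<7 -> acc=2352 shift=14 [end]
Varint 3: bytes[5:7] = B0 12 -> value 2352 (2 byte(s))
  byte[7]=0xB2 cont=1 payload=0x32=50: acc |= 50<<0 -> acc=50 shift=7
  byte[8]=0x51 cont=0 payload=0x51=81: acc |= 81<<7 -> acc=10418 shift=14 [end]
Varint 4: bytes[7:9] = B2 51 -> value 10418 (2 byte(s))
  byte[9]=0x29 cont=0 payload=0x29=41: acc |= 41<<0 -> acc=41 shift=7 [end]
Varint 5: bytes[9:10] = 29 -> value 41 (1 byte(s))
  byte[10]=0xD5 cont=1 payload=0x55=85: acc |= 85<<0 -> acc=85 shift=7
  byte[11]=0x72 cont=0 payload=0x72=114: acc |= 114<<7 -> acc=14677 shift=14 [end]
Varint 6: bytes[10:12] = D5 72 -> value 14677 (2 byte(s))

Answer: 2 3 2 2 1 2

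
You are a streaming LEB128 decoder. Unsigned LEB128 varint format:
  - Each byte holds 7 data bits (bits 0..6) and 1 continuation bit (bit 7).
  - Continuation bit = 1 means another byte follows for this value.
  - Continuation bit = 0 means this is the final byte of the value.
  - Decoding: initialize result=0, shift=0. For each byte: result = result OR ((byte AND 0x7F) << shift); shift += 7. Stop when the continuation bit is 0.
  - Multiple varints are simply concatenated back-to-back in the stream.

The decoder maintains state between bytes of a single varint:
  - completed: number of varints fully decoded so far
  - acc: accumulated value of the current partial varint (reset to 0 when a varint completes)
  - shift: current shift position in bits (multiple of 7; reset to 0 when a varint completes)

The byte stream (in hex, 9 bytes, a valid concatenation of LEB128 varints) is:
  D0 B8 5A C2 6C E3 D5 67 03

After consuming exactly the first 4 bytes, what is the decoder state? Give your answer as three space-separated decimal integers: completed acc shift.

byte[0]=0xD0 cont=1 payload=0x50: acc |= 80<<0 -> completed=0 acc=80 shift=7
byte[1]=0xB8 cont=1 payload=0x38: acc |= 56<<7 -> completed=0 acc=7248 shift=14
byte[2]=0x5A cont=0 payload=0x5A: varint #1 complete (value=1481808); reset -> completed=1 acc=0 shift=0
byte[3]=0xC2 cont=1 payload=0x42: acc |= 66<<0 -> completed=1 acc=66 shift=7

Answer: 1 66 7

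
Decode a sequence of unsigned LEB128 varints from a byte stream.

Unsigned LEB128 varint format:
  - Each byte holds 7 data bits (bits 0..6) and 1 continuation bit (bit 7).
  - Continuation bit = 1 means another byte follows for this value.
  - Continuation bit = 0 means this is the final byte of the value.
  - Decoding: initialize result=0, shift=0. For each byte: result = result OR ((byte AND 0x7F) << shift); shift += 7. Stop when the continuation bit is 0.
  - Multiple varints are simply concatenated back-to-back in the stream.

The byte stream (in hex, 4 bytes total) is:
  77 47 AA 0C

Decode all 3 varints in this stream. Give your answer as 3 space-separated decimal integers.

  byte[0]=0x77 cont=0 payload=0x77=119: acc |= 119<<0 -> acc=119 shift=7 [end]
Varint 1: bytes[0:1] = 77 -> value 119 (1 byte(s))
  byte[1]=0x47 cont=0 payload=0x47=71: acc |= 71<<0 -> acc=71 shift=7 [end]
Varint 2: bytes[1:2] = 47 -> value 71 (1 byte(s))
  byte[2]=0xAA cont=1 payload=0x2A=42: acc |= 42<<0 -> acc=42 shift=7
  byte[3]=0x0C cont=0 payload=0x0C=12: acc |= 12<<7 -> acc=1578 shift=14 [end]
Varint 3: bytes[2:4] = AA 0C -> value 1578 (2 byte(s))

Answer: 119 71 1578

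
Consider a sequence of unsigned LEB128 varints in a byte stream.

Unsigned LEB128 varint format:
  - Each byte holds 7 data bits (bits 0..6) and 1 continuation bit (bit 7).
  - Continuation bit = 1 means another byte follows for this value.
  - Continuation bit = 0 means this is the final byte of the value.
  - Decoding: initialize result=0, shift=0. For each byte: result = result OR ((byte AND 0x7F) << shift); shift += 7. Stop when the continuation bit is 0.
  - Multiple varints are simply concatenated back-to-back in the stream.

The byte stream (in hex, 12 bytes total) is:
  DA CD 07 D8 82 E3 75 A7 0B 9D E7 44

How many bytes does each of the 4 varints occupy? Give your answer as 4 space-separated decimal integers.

Answer: 3 4 2 3

Derivation:
  byte[0]=0xDA cont=1 payload=0x5A=90: acc |= 90<<0 -> acc=90 shift=7
  byte[1]=0xCD cont=1 payload=0x4D=77: acc |= 77<<7 -> acc=9946 shift=14
  byte[2]=0x07 cont=0 payload=0x07=7: acc |= 7<<14 -> acc=124634 shift=21 [end]
Varint 1: bytes[0:3] = DA CD 07 -> value 124634 (3 byte(s))
  byte[3]=0xD8 cont=1 payload=0x58=88: acc |= 88<<0 -> acc=88 shift=7
  byte[4]=0x82 cont=1 payload=0x02=2: acc |= 2<<7 -> acc=344 shift=14
  byte[5]=0xE3 cont=1 payload=0x63=99: acc |= 99<<14 -> acc=1622360 shift=21
  byte[6]=0x75 cont=0 payload=0x75=117: acc |= 117<<21 -> acc=246989144 shift=28 [end]
Varint 2: bytes[3:7] = D8 82 E3 75 -> value 246989144 (4 byte(s))
  byte[7]=0xA7 cont=1 payload=0x27=39: acc |= 39<<0 -> acc=39 shift=7
  byte[8]=0x0B cont=0 payload=0x0B=11: acc |= 11<<7 -> acc=1447 shift=14 [end]
Varint 3: bytes[7:9] = A7 0B -> value 1447 (2 byte(s))
  byte[9]=0x9D cont=1 payload=0x1D=29: acc |= 29<<0 -> acc=29 shift=7
  byte[10]=0xE7 cont=1 payload=0x67=103: acc |= 103<<7 -> acc=13213 shift=14
  byte[11]=0x44 cont=0 payload=0x44=68: acc |= 68<<14 -> acc=1127325 shift=21 [end]
Varint 4: bytes[9:12] = 9D E7 44 -> value 1127325 (3 byte(s))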